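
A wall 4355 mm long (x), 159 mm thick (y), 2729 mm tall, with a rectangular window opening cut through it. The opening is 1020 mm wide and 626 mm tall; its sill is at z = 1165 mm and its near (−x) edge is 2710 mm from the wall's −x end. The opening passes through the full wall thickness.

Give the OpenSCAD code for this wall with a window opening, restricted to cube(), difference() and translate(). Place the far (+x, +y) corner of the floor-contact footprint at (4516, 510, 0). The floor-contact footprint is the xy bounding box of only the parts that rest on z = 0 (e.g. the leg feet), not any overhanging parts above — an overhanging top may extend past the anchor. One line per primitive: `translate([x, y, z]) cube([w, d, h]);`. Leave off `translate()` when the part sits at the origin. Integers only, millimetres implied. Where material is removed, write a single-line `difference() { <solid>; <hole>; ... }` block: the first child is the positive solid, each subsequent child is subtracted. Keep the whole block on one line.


difference() { translate([161, 351, 0]) cube([4355, 159, 2729]); translate([2871, 351, 1165]) cube([1020, 159, 626]); }


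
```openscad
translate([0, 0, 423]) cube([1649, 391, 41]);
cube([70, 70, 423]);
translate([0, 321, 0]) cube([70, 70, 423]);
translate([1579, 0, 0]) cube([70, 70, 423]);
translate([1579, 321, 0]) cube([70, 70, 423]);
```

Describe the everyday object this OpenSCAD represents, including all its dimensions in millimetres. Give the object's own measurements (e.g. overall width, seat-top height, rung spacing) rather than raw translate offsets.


A bench: a 1649×391 mm seat slab, 41 mm thick, top at z = 464 mm, on four 70×70 mm square legs flush with the seat corners and standing on z = 0.


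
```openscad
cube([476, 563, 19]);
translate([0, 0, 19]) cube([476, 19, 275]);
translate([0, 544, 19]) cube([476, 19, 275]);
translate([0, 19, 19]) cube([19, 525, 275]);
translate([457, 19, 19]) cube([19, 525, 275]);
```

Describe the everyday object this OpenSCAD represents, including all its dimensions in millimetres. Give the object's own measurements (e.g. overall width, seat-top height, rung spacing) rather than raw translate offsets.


An open-topped rectangular box: outside dimensions 476×563×294 mm, with a uniform wall and base thickness of 19 mm. The base is a full 476×563 slab on the floor; four walls sit on top of the base. The front and back walls (the −y and +y sides) span the full width; the two side walls fit between them.


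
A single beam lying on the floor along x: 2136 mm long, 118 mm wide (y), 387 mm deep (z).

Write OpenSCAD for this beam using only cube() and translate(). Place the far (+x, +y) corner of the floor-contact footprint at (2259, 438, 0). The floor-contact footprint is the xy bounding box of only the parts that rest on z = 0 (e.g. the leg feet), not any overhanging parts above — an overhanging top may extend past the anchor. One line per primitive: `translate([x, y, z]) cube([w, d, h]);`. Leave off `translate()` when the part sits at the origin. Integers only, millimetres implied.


translate([123, 320, 0]) cube([2136, 118, 387]);


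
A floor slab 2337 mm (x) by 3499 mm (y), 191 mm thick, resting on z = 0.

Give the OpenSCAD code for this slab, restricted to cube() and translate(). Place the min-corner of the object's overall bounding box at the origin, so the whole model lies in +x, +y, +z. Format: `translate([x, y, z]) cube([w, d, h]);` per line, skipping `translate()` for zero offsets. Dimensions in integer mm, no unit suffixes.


cube([2337, 3499, 191]);


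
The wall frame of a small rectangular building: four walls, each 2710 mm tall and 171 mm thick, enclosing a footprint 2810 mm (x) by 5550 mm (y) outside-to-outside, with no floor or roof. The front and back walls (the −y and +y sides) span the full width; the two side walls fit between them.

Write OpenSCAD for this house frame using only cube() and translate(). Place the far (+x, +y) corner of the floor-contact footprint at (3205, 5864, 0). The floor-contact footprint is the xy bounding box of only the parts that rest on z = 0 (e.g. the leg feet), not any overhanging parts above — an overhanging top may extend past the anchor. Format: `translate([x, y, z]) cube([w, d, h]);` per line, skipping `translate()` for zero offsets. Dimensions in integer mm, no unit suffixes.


translate([395, 314, 0]) cube([2810, 171, 2710]);
translate([395, 5693, 0]) cube([2810, 171, 2710]);
translate([395, 485, 0]) cube([171, 5208, 2710]);
translate([3034, 485, 0]) cube([171, 5208, 2710]);


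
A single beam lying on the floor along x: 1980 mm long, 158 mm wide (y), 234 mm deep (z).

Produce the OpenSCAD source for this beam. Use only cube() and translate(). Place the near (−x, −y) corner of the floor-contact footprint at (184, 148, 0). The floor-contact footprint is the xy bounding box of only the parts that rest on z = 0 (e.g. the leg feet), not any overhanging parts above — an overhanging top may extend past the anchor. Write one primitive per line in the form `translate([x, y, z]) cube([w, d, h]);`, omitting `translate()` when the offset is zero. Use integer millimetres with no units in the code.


translate([184, 148, 0]) cube([1980, 158, 234]);


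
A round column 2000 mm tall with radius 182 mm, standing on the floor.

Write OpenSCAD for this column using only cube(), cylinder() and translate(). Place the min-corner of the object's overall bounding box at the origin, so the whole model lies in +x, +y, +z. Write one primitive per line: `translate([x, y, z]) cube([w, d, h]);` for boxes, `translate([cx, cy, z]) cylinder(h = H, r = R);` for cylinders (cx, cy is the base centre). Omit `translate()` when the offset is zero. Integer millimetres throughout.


translate([182, 182, 0]) cylinder(h = 2000, r = 182);


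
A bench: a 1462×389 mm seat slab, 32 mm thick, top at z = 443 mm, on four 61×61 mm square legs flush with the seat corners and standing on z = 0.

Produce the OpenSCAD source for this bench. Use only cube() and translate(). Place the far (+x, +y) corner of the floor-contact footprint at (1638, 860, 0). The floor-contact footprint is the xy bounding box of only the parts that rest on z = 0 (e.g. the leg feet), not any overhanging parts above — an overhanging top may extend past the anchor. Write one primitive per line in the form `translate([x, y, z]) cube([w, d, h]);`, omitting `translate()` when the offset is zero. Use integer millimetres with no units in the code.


// leg_h = 443 − 32 = 411
translate([176, 471, 411]) cube([1462, 389, 32]);
translate([176, 471, 0]) cube([61, 61, 411]);
translate([176, 799, 0]) cube([61, 61, 411]);
translate([1577, 471, 0]) cube([61, 61, 411]);
translate([1577, 799, 0]) cube([61, 61, 411]);


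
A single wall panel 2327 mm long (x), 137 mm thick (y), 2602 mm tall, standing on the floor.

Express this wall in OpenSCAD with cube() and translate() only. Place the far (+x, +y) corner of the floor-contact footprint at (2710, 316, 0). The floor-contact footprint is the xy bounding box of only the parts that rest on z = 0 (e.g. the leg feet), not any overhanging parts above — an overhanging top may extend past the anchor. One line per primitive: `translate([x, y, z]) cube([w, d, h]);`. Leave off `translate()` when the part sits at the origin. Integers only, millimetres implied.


translate([383, 179, 0]) cube([2327, 137, 2602]);


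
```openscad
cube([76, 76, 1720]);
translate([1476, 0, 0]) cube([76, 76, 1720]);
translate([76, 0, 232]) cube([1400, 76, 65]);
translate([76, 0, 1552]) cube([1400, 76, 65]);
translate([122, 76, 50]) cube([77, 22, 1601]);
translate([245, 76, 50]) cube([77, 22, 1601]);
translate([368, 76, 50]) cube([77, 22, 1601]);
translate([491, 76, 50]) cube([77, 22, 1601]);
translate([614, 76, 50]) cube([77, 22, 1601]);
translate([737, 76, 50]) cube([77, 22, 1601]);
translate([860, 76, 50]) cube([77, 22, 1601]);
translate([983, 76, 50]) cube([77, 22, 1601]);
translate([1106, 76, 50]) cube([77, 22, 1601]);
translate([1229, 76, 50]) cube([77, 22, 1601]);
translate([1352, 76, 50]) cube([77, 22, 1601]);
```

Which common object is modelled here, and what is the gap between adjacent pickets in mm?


A fence section. The picket gap is 46 mm.

Two posts, two rails, 11 pickets — a fence section. Span 1400 mm holds 11 pickets of 77 mm with 12 equal gaps: ⌊(1400 − 11·77) / 12⌋ = 46 mm.


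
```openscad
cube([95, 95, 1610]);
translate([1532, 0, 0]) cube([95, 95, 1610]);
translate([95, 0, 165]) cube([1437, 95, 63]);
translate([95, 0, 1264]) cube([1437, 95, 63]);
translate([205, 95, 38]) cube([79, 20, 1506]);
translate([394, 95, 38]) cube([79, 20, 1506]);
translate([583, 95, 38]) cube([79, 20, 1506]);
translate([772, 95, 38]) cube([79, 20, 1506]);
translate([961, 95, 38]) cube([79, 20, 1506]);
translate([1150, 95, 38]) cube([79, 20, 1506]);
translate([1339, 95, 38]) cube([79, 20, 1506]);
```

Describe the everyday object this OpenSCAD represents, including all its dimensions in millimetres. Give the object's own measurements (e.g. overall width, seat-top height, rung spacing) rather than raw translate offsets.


A fence section. Two 95×95 mm posts, 1610 mm tall, stand on the floor with a clear span of 1437 mm between their inner faces. Two horizontal rails of 95×63 mm section span the gap between the posts with their undersides at z = 165 mm and z = 1264 mm, flush with the posts' −y face. 7 pickets, each 79 mm wide, 20 mm thick and 1506 mm tall, are fixed to the +y face of the rails with their bottoms at z = 38 mm, spaced across the span with a 110 mm gap after the −x post and between neighbouring pickets, with 114 mm left before the +x post.


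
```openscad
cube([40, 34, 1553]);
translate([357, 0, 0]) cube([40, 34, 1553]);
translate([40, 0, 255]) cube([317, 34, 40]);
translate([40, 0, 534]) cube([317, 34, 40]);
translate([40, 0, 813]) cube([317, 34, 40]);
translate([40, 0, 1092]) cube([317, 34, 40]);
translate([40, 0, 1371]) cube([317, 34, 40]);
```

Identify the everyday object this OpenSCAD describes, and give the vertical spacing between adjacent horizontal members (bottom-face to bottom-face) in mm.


A ladder. The rung spacing is 279 mm.

Two tall 40×34 posts with 5 short bars between them — a ladder. Adjacent rungs sit at z = 255 and z = 534, so the spacing is 534 − 255 = 279 mm.


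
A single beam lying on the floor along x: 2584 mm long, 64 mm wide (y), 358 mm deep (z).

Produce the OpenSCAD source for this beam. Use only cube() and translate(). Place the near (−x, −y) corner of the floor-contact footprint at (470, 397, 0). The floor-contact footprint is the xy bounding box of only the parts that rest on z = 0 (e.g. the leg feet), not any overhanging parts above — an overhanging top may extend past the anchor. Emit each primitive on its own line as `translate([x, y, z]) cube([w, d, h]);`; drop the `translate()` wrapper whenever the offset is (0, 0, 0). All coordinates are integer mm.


translate([470, 397, 0]) cube([2584, 64, 358]);


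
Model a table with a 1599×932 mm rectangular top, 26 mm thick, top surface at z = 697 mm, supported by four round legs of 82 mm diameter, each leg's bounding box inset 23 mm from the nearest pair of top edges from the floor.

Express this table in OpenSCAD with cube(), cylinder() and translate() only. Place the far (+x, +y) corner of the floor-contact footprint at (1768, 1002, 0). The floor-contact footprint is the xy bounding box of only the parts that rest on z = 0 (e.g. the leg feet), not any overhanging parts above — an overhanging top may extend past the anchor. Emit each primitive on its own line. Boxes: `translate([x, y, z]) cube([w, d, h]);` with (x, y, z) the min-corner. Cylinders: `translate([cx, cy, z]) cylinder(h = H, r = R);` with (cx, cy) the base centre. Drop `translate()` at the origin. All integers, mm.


translate([192, 93, 671]) cube([1599, 932, 26]);
translate([256, 157, 0]) cylinder(h = 671, r = 41);
translate([1727, 157, 0]) cylinder(h = 671, r = 41);
translate([256, 961, 0]) cylinder(h = 671, r = 41);
translate([1727, 961, 0]) cylinder(h = 671, r = 41);


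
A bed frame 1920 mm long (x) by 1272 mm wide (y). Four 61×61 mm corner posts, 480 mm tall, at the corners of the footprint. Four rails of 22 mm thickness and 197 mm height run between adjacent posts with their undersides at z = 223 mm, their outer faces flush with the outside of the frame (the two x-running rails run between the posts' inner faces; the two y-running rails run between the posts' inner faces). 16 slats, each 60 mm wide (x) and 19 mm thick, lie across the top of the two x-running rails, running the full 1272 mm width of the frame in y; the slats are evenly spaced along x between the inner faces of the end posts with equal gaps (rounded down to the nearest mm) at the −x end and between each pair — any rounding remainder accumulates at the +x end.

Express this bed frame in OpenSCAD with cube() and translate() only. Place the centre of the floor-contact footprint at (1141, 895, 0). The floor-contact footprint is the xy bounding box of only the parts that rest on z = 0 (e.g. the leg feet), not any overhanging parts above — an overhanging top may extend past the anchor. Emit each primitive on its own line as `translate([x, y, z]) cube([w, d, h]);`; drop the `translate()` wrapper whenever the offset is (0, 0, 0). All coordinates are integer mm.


translate([181, 259, 0]) cube([61, 61, 480]);
translate([181, 1470, 0]) cube([61, 61, 480]);
translate([2040, 259, 0]) cube([61, 61, 480]);
translate([2040, 1470, 0]) cube([61, 61, 480]);
translate([242, 259, 223]) cube([1798, 22, 197]);
translate([242, 1509, 223]) cube([1798, 22, 197]);
translate([181, 320, 223]) cube([22, 1150, 197]);
translate([2079, 320, 223]) cube([22, 1150, 197]);
translate([291, 259, 420]) cube([60, 1272, 19]);
translate([400, 259, 420]) cube([60, 1272, 19]);
translate([509, 259, 420]) cube([60, 1272, 19]);
translate([618, 259, 420]) cube([60, 1272, 19]);
translate([727, 259, 420]) cube([60, 1272, 19]);
translate([836, 259, 420]) cube([60, 1272, 19]);
translate([945, 259, 420]) cube([60, 1272, 19]);
translate([1054, 259, 420]) cube([60, 1272, 19]);
translate([1163, 259, 420]) cube([60, 1272, 19]);
translate([1272, 259, 420]) cube([60, 1272, 19]);
translate([1381, 259, 420]) cube([60, 1272, 19]);
translate([1490, 259, 420]) cube([60, 1272, 19]);
translate([1599, 259, 420]) cube([60, 1272, 19]);
translate([1708, 259, 420]) cube([60, 1272, 19]);
translate([1817, 259, 420]) cube([60, 1272, 19]);
translate([1926, 259, 420]) cube([60, 1272, 19]);


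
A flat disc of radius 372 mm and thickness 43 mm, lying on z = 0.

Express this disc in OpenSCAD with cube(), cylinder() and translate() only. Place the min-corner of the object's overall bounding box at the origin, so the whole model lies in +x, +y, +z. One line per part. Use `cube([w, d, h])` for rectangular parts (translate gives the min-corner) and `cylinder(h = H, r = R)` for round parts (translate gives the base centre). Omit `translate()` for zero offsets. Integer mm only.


translate([372, 372, 0]) cylinder(h = 43, r = 372);


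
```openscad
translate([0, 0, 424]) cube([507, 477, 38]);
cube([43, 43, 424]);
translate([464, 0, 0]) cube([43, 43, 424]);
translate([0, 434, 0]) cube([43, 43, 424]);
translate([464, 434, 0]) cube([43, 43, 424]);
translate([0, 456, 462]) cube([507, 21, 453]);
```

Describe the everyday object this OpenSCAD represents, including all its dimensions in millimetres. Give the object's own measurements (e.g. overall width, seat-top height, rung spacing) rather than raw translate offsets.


A chair. The seat is a 507×477×38 mm slab with its top at z = 462 mm, on four 43×43 mm corner legs (flush with the seat edges, standing on z = 0). A flat backrest 21 mm thick, 453 mm tall, spans the full seat width and rises from the seat top along its +y edge, rear face flush with the rear of the seat.


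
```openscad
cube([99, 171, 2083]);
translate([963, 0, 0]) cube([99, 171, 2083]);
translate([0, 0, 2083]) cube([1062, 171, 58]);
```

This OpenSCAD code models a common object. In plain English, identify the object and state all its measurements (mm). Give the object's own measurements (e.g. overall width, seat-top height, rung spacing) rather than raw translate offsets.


A door frame. The clear opening is 864 mm wide and 2083 mm high. Two 99 mm wide jambs, 171 mm deep, stand either side of the opening from the floor to the top of the opening. A 58 mm thick head sits across the top of both jambs, spanning the full outside width of the frame.


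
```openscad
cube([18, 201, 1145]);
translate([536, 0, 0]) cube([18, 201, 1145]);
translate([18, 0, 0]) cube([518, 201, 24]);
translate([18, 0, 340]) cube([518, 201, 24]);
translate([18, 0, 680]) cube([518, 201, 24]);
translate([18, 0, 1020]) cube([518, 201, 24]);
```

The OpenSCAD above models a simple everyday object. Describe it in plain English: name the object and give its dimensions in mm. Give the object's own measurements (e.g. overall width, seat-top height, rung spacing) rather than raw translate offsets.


An open bookshelf. Two side panels, each 18 mm thick, 201 mm deep and 1145 mm tall, stand 554 mm apart (outside-to-outside). Between them sit 4 shelves, each 24 mm thick and 201 mm deep, spanning the full gap between the sides. The bottom shelf rests on the floor (its underside at z = 0) and the clear gap between one shelf's top and the next shelf's underside is 316 mm.


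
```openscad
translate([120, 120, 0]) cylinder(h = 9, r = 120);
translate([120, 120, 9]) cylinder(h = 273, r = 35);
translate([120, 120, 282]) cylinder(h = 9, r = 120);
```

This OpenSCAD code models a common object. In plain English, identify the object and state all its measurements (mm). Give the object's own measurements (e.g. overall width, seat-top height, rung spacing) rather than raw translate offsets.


A spool: two coaxial disc flanges of radius 120 mm and thickness 9 mm, joined by a core cylinder of radius 35 mm and height 273 mm. The lower flange rests on z = 0 and the three cylinders share a vertical axis.


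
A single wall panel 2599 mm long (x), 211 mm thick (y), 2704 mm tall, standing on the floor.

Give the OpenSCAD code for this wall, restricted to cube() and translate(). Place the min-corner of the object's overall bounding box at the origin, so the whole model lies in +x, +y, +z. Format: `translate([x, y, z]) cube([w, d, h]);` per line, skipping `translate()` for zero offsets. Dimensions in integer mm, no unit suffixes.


cube([2599, 211, 2704]);


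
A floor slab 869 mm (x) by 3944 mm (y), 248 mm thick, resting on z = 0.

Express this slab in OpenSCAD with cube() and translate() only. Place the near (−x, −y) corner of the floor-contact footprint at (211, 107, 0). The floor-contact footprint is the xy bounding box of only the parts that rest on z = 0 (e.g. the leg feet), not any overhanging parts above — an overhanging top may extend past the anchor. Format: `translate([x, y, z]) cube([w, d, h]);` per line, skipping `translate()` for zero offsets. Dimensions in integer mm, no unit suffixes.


translate([211, 107, 0]) cube([869, 3944, 248]);


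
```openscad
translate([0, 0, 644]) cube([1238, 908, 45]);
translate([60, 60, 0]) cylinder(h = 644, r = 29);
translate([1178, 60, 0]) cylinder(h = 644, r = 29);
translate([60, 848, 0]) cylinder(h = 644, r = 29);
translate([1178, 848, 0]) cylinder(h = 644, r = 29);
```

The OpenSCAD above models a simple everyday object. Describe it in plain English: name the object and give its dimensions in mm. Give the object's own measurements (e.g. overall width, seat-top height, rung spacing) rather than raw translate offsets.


A table: top 1238 mm (x) × 908 mm (y), 45 mm thick, upper face at z = 689 mm, on four round legs of 58 mm diameter, each leg's bounding box inset 31 mm from the nearest pair of top edges from z = 0 to the bottom of the top.


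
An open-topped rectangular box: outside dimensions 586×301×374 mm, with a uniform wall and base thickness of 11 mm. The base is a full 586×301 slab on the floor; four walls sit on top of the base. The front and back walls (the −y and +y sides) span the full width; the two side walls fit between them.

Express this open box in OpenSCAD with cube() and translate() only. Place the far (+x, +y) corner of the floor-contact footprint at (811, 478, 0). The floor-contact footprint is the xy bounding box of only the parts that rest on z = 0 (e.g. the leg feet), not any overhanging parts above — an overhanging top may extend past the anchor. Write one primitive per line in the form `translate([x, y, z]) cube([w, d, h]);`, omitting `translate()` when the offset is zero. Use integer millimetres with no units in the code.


translate([225, 177, 0]) cube([586, 301, 11]);
translate([225, 177, 11]) cube([586, 11, 363]);
translate([225, 467, 11]) cube([586, 11, 363]);
translate([225, 188, 11]) cube([11, 279, 363]);
translate([800, 188, 11]) cube([11, 279, 363]);


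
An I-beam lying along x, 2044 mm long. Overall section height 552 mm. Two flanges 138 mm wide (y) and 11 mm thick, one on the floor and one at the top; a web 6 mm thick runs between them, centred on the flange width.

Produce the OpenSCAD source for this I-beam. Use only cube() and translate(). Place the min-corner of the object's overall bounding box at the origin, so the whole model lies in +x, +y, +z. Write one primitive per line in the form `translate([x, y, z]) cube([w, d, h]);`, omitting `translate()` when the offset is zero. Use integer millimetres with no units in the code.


cube([2044, 138, 11]);
translate([0, 66, 11]) cube([2044, 6, 530]);
translate([0, 0, 541]) cube([2044, 138, 11]);


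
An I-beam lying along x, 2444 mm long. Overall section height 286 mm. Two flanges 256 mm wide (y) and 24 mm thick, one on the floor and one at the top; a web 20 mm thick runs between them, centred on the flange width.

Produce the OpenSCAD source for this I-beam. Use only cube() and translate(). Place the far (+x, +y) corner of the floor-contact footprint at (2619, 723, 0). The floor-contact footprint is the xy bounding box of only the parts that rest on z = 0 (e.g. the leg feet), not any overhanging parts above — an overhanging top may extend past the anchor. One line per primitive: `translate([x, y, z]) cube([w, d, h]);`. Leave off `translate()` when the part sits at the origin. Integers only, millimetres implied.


translate([175, 467, 0]) cube([2444, 256, 24]);
translate([175, 585, 24]) cube([2444, 20, 238]);
translate([175, 467, 262]) cube([2444, 256, 24]);


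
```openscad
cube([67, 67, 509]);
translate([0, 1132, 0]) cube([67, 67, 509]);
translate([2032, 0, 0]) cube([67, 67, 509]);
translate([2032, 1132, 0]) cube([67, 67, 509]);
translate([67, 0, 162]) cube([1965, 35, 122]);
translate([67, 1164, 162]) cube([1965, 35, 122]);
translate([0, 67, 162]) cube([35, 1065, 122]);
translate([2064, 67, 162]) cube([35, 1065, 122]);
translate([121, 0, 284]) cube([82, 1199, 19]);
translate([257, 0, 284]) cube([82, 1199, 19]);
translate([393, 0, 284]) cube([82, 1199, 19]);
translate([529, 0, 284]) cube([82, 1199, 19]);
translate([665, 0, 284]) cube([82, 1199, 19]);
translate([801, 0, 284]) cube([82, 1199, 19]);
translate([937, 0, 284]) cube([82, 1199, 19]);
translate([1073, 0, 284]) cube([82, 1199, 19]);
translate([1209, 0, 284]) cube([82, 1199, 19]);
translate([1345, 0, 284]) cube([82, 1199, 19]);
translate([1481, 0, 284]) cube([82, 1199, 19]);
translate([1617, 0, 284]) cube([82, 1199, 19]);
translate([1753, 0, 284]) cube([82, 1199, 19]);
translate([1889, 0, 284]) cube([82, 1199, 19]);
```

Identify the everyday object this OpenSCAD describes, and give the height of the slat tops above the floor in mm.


A bed frame. The slat-top height is 303 mm.

Four posts, four rails, and a row of slats — a bed frame. Slats sit on the rails at z = 162 + 122 = 284; with slat thickness 19, the top is 303 mm.


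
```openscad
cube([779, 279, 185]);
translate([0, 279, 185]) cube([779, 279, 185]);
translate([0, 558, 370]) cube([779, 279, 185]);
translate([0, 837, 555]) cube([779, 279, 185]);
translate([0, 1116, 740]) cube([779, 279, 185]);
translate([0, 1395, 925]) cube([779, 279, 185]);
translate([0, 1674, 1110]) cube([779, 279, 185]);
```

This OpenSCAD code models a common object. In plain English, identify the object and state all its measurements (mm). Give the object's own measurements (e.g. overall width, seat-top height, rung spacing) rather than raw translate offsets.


A straight staircase of 7 solid steps. Each step is 779 mm wide (x), 279 mm deep (y, the going) and 185 mm tall (the rise). The first step rests on the floor; each subsequent step sits one going further in +y and one rise higher in +z, directly behind and above the previous step with no overlap.


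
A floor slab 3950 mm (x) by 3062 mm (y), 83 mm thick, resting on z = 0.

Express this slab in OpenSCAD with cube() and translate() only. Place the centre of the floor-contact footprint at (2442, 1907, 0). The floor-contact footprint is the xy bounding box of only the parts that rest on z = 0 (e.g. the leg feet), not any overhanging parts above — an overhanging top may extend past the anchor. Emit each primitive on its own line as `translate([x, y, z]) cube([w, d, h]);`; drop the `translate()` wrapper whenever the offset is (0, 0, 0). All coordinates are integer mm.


translate([467, 376, 0]) cube([3950, 3062, 83]);


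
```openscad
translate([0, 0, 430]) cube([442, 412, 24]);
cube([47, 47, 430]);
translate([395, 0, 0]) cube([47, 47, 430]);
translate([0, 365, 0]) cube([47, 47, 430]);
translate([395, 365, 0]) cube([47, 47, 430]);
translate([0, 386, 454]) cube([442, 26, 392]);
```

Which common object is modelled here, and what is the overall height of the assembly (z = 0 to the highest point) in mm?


A chair. The overall height is 846 mm.

A slab on four corner posts with a tall panel at the back — a chair. The seat slab sits at z = 430 with thickness 24, and the 392 mm backrest starts at the seat top, so the overall height is 430 + 24 + 392 = 846 mm.


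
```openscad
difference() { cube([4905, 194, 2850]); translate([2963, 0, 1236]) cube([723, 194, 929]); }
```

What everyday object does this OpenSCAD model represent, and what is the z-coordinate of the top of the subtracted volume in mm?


A wall with a window opening. The window head height is 2165 mm.

A wall with a rectangular opening subtracted — a window. Sill at z = 1236, opening 929 mm tall, so the head is at 1236 + 929 = 2165 mm.


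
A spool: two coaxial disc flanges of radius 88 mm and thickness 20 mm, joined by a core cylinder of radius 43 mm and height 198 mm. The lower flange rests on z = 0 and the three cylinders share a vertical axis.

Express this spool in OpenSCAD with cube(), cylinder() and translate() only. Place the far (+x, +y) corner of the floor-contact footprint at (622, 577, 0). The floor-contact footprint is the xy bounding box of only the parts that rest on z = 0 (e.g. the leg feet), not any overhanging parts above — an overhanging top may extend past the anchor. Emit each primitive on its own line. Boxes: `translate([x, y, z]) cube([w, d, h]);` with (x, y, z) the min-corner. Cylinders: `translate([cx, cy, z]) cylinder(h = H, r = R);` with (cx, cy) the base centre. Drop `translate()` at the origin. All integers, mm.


translate([534, 489, 0]) cylinder(h = 20, r = 88);
translate([534, 489, 20]) cylinder(h = 198, r = 43);
translate([534, 489, 218]) cylinder(h = 20, r = 88);


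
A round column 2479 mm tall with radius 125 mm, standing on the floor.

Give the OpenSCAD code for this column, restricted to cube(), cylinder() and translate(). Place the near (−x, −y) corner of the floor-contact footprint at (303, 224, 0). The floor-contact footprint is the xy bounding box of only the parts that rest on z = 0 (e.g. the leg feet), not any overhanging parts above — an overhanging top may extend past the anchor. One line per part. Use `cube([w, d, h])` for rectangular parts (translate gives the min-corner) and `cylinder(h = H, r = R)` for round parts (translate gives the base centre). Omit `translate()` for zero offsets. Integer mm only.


translate([428, 349, 0]) cylinder(h = 2479, r = 125);


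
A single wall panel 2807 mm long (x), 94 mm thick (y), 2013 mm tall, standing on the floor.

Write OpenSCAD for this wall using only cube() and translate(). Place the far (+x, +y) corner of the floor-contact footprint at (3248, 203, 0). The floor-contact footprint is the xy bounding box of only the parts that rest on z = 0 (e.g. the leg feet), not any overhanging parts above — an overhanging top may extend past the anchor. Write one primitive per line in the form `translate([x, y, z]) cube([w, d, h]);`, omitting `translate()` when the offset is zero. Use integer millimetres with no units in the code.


translate([441, 109, 0]) cube([2807, 94, 2013]);


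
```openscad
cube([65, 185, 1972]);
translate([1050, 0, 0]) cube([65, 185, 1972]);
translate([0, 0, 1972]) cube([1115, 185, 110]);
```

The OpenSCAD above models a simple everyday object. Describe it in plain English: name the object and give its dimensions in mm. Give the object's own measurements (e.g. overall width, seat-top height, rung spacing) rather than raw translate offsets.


A door frame. The clear opening is 985 mm wide and 1972 mm high. Two 65 mm wide jambs, 185 mm deep, stand either side of the opening from the floor to the top of the opening. A 110 mm thick head sits across the top of both jambs, spanning the full outside width of the frame.


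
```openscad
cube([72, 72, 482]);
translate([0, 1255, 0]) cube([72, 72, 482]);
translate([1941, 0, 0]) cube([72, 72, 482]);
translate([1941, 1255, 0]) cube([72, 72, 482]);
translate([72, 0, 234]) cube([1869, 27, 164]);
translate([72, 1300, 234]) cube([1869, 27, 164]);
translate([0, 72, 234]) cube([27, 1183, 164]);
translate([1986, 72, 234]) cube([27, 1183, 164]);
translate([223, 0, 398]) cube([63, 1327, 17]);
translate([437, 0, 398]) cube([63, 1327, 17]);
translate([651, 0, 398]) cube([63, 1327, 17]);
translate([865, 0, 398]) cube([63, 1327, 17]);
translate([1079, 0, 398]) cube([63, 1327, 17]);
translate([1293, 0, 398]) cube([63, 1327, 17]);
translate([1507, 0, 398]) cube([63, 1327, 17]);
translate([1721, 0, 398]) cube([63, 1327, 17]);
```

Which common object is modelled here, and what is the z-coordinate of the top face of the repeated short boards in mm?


A bed frame. The slat-top height is 415 mm.

Four posts, four rails, and a row of slats — a bed frame. Slats sit on the rails at z = 234 + 164 = 398; with slat thickness 17, the top is 415 mm.


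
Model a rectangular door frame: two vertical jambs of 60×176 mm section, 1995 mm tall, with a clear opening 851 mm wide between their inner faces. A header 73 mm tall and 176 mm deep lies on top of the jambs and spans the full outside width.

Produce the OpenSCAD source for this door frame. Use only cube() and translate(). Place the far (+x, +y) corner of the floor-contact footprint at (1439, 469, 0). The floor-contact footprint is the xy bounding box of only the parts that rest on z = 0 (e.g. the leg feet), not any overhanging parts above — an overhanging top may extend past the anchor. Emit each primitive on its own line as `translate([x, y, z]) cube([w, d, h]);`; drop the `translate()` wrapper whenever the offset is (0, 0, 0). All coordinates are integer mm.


translate([468, 293, 0]) cube([60, 176, 1995]);
translate([1379, 293, 0]) cube([60, 176, 1995]);
translate([468, 293, 1995]) cube([971, 176, 73]);


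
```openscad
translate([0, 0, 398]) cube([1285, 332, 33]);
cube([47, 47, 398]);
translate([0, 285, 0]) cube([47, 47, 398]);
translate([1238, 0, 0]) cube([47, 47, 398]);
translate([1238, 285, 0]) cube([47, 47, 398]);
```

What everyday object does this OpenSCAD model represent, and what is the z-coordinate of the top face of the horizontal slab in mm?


A bench. The seat-top height is 431 mm.

A long slab on four corner posts — a bench. The slab sits at z = 398 with thickness 33, so the top is 398 + 33 = 431 mm.


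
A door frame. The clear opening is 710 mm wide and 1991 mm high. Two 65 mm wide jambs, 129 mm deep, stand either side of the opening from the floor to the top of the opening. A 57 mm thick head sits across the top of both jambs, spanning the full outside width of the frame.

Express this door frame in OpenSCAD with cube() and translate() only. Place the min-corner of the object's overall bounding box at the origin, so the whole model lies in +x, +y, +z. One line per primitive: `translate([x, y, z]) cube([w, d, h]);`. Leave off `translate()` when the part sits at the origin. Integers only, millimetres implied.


cube([65, 129, 1991]);
translate([775, 0, 0]) cube([65, 129, 1991]);
translate([0, 0, 1991]) cube([840, 129, 57]);


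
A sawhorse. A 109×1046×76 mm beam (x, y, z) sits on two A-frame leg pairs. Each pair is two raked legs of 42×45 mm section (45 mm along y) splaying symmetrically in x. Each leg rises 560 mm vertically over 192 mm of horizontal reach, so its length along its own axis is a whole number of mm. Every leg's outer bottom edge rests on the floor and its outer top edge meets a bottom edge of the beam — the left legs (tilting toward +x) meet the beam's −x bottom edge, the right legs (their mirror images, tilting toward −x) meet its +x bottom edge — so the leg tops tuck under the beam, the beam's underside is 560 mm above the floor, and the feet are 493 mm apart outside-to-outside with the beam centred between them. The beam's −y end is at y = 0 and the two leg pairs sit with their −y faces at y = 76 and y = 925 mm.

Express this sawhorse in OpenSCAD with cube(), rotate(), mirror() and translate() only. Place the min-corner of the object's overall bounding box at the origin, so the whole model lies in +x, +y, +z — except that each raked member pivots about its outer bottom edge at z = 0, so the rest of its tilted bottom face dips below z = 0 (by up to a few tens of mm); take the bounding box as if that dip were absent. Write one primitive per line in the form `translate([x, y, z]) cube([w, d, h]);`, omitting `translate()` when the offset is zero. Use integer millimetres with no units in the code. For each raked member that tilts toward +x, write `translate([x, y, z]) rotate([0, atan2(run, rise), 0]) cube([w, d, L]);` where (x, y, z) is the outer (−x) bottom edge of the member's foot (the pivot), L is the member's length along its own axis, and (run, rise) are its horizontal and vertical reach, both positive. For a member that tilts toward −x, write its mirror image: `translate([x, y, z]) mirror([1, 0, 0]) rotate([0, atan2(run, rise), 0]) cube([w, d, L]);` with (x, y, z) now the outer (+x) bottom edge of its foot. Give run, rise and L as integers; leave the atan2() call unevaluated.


translate([192, 0, 560]) cube([109, 1046, 76]);
translate([0, 76, 0]) rotate([0, atan2(192, 560), 0]) cube([42, 45, 592]);
translate([493, 76, 0]) mirror([1, 0, 0]) rotate([0, atan2(192, 560), 0]) cube([42, 45, 592]);
translate([0, 925, 0]) rotate([0, atan2(192, 560), 0]) cube([42, 45, 592]);
translate([493, 925, 0]) mirror([1, 0, 0]) rotate([0, atan2(192, 560), 0]) cube([42, 45, 592]);


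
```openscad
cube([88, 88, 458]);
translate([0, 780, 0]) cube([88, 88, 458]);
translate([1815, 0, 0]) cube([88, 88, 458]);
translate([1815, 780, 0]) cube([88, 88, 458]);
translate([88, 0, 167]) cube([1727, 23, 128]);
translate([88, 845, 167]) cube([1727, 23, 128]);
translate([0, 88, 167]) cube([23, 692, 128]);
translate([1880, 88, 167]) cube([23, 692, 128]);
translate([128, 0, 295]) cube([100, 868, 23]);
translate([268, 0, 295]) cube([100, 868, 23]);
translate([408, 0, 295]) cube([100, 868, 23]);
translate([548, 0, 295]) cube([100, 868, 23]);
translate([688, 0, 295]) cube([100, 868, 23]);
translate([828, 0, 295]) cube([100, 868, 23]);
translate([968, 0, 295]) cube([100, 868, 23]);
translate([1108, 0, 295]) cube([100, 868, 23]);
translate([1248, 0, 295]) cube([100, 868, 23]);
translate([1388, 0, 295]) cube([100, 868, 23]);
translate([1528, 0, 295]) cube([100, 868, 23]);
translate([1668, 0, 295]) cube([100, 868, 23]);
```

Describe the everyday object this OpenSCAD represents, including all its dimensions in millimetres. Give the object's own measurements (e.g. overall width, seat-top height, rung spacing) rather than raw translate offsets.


A bed frame 1903 mm long (x) by 868 mm wide (y). Four 88×88 mm corner posts, 458 mm tall, at the corners of the footprint. Four rails of 23 mm thickness and 128 mm height run between adjacent posts with their undersides at z = 167 mm, their outer faces flush with the outside of the frame (the two x-running rails run between the posts' inner faces; the two y-running rails run between the posts' inner faces). 12 slats, each 100 mm wide (x) and 23 mm thick, lie across the top of the two x-running rails, running the full 868 mm width of the frame in y; along x they sit between the end posts with a 40 mm gap after the −x posts and between neighbouring slats, leaving 47 mm before the +x posts.


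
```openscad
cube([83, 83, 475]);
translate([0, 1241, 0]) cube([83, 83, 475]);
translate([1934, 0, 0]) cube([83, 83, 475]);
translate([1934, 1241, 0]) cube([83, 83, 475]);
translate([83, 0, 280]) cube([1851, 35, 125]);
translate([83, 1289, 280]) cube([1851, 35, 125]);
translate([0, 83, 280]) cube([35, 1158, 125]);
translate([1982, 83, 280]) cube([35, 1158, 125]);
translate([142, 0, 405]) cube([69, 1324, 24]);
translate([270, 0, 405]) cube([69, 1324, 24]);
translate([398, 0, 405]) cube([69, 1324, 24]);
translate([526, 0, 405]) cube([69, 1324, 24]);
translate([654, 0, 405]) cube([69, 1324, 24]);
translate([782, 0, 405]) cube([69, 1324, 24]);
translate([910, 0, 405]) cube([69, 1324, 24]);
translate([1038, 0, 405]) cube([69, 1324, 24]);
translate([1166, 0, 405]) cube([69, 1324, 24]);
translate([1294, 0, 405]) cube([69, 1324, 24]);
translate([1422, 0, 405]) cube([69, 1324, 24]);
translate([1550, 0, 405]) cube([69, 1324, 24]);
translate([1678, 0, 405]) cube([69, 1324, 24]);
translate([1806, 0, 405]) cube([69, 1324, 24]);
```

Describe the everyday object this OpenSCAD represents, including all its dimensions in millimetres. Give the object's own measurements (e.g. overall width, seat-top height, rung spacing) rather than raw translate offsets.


A bed frame 2017 mm long (x) by 1324 mm wide (y). Four 83×83 mm corner posts, 475 mm tall, at the corners of the footprint. Four rails of 35 mm thickness and 125 mm height run between adjacent posts with their undersides at z = 280 mm, their outer faces flush with the outside of the frame (the two x-running rails run between the posts' inner faces; the two y-running rails run between the posts' inner faces). 14 slats, each 69 mm wide (x) and 24 mm thick, lie across the top of the two x-running rails, running the full 1324 mm width of the frame in y; along x they sit between the end posts with a 59 mm gap after the −x posts and between neighbouring slats and before the +x posts.


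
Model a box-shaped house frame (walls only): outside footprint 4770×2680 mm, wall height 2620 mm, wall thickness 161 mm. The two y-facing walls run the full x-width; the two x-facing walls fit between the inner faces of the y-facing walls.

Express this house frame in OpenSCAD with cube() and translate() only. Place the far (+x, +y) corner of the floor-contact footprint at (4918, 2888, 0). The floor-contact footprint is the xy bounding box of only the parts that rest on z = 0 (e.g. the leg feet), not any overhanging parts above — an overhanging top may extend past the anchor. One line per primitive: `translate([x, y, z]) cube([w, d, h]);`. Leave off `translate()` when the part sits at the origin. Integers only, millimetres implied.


translate([148, 208, 0]) cube([4770, 161, 2620]);
translate([148, 2727, 0]) cube([4770, 161, 2620]);
translate([148, 369, 0]) cube([161, 2358, 2620]);
translate([4757, 369, 0]) cube([161, 2358, 2620]);


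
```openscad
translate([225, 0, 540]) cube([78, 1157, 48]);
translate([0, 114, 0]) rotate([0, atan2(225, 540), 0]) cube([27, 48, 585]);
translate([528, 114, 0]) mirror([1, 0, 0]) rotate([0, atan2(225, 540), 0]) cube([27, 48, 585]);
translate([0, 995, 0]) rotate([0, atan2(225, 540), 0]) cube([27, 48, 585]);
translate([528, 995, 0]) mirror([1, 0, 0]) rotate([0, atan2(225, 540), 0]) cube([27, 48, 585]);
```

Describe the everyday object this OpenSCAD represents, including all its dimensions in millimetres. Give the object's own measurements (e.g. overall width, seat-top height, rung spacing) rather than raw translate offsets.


A sawhorse. A 78×1157×48 mm beam (x, y, z) sits on two A-frame leg pairs. Each pair is two raked legs of 27×48 mm section (48 mm along y) splaying symmetrically in x. Each leg rises 540 mm vertically over 225 mm of horizontal reach and is 585 mm long along its own axis. Every leg's outer bottom edge rests on the floor and its outer top edge meets a bottom edge of the beam — the left legs (tilting toward +x) meet the beam's −x bottom edge, the right legs (their mirror images, tilting toward −x) meet its +x bottom edge — so the leg tops tuck under the beam, the beam's underside is 540 mm above the floor, and the feet are 528 mm apart outside-to-outside with the beam centred between them. The two leg pairs are set in 114 mm from either end of the beam.
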